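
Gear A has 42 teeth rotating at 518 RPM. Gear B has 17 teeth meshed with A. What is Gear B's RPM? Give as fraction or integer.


Gear ratio: teeth_A * RPM_A = teeth_B * RPM_B
42 * 518 = 17 * RPM_B
21756 = 17 * RPM_B
RPM_B = 21756 / 17
RPM_B = 21756/17

21756/17


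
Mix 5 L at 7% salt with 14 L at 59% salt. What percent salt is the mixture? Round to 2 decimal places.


Solute in mixture 1 = 7% of 5 L = 5*7/100 = 7/20 L
Solute in mixture 2 = 59% of 14 L = 14*59/100 = 413/50 L
Total solute = 7/20 + 413/50 = 861/100 L
Total volume = 5 + 14 = 19 L
Final concentration = 861/100/19 * 100 = 45.32%

45.32


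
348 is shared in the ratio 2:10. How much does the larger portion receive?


Total parts = 2 + 10 = 12
Value per part = 348 / 12 = 29
First share = 2 * 29 = 58
Second share = 10 * 29 = 290
Larger share = 290

290


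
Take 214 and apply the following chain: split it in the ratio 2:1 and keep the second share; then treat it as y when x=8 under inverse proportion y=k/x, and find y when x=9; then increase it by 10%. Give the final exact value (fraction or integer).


Start with 214.
Step 1: Split 2:1, second share = 214 * 1/3 = 214/3
Step 2: Inverse prop: k = (214/3)*8; new y = k/9 = 214/3*8/9 = 1712/27
Step 3: Increase by 10%: 1712/27 * 110/100 = 9416/135
Final result = 9416/135

9416/135


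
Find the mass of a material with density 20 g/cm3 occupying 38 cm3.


Using mass = density * volume
Density = 20 g/cm3
Volume = 38 cm3
Mass = 20 * 38
= 760 g

760


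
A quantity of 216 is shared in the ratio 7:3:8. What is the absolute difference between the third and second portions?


Total parts = 7 + 3 + 8 = 18
Value per part = 216 / 18 = 12
Shares: 7*12=84, 3*12=36, 8*12=96
Third share = 96, second share = 36
Difference = |96 - 36| = 60

60


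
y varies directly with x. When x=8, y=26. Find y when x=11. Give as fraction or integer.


Direct proportion: y = kx
Find k: k = 26/8 = 13/4
Compute y at x=11: y = 13/4 * 11
y = 143/4

143/4


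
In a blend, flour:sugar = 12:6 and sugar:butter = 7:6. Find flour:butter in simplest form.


Given a:b = 12:6 and b:c = 7:6
Make b consistent. Multiply first ratio by 7: a:b = 84:42
Multiply second ratio by 6: b:c = 42:36
Now b = 42 in both, so a:b:c = 84:42:36
Therefore a:c = 84:36
Simplify by GCD: a:c = 7:3

7:3


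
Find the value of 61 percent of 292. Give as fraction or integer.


Compute 61% of 292
Convert percentage: 61% = 61/100
Multiply: 292 * 61/100
= 17812/100
= 4453/25

4453/25


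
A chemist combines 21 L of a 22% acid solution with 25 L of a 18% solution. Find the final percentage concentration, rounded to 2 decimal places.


Solute in mixture 1 = 22% of 21 L = 21*22/100 = 231/50 L
Solute in mixture 2 = 18% of 25 L = 25*18/100 = 9/2 L
Total solute = 231/50 + 9/2 = 228/25 L
Total volume = 21 + 25 = 46 L
Final concentration = 228/25/46 * 100 = 19.83%

19.83


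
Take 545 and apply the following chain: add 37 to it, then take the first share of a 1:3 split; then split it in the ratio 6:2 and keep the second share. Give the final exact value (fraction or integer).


Start with 545.
Step 1: Add 37: 545+37=582; split 1:3 first = 582*1/4 = 291/2
Step 2: Split 6:2, second share = 291/2 * 2/8 = 291/8
Final result = 291/8

291/8


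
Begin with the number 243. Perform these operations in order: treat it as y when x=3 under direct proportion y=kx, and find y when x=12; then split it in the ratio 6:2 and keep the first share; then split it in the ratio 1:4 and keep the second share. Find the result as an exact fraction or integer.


Start with 243.
Step 1: Direct prop: k = (243)/3; new y = k*12 = 243*12/3 = 972
Step 2: Split 6:2, first share = 972 * 6/8 = 729
Step 3: Split 1:4, second share = 729 * 4/5 = 2916/5
Final result = 2916/5

2916/5


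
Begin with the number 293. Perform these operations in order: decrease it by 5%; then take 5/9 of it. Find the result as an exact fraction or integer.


Start with 293.
Step 1: Decrease by 5%: 293 * 95/100 = 5567/20
Step 2: Take 5/9: 5567/20 * 5/9 = 5567/36
Final result = 5567/36

5567/36


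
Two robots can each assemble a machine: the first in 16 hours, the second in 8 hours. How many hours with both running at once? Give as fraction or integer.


Rate of A = 1/16 job per hour
Rate of B = 1/8 job per hour
Combined rate = 1/16 + 1/8
Find common denominator: (8 + 16)/(16*8) = 24/128
Combined rate = 3/16 job per hour
Time together = 1 / (3/16) = 16/3 hours

16/3


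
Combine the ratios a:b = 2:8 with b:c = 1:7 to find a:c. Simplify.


Given a:b = 2:8 and b:c = 1:7
Make b consistent. Multiply first ratio by 1: a:b = 2:8
Multiply second ratio by 8: b:c = 8:56
Now b = 8 in both, so a:b:c = 2:8:56
Therefore a:c = 2:56
Simplify by GCD: a:c = 1:28

1:28


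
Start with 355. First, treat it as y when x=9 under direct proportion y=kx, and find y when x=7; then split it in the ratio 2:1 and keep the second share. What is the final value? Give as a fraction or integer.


Start with 355.
Step 1: Direct prop: k = (355)/9; new y = k*7 = 355*7/9 = 2485/9
Step 2: Split 2:1, second share = 2485/9 * 1/3 = 2485/27
Final result = 2485/27

2485/27


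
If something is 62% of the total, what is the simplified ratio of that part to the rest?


Part = 62%, Remainder = 38%
Ratio = 62:38
GCD(62, 38) = 2
Simplify: 31:19 = 31:19

31:19


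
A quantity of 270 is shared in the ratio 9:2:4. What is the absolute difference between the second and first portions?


Total parts = 9 + 2 + 4 = 15
Value per part = 270 / 15 = 18
Shares: 9*18=162, 2*18=36, 4*18=72
Second share = 36, first share = 162
Difference = |36 - 162| = 126

126


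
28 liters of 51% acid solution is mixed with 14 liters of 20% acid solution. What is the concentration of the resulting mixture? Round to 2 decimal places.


Solute in mixture 1 = 51% of 28 L = 28*51/100 = 357/25 L
Solute in mixture 2 = 20% of 14 L = 14*20/100 = 14/5 L
Total solute = 357/25 + 14/5 = 427/25 L
Total volume = 28 + 14 = 42 L
Final concentration = 427/25/42 * 100 = 40.67%

40.67


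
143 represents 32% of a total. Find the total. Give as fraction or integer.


Given: 143 is 32% of the whole
Set up: 143 = 32/100 * whole
whole = 143 * 100 / 32
whole = 14300 / 32
whole = 3575/8

3575/8


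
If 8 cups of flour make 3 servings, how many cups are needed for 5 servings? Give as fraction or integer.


Original: 8 cups for 3 servings
Target servings = 5
Scaling factor = 5/3
New amount = 8 * 5/3
= 40/3
= 40/3 cups

40/3


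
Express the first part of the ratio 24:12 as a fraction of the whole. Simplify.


Total parts = 24 + 12 = 36
First part fraction = 24/36
Simplify: 24/36 = 2/3

2/3


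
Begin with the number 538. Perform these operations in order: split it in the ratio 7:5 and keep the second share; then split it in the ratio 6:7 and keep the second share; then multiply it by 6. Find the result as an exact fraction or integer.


Start with 538.
Step 1: Split 7:5, second share = 538 * 5/12 = 1345/6
Step 2: Split 6:7, second share = 1345/6 * 7/13 = 9415/78
Step 3: Multiply by 6: 9415/78 * 6 = 9415/13
Final result = 9415/13

9415/13


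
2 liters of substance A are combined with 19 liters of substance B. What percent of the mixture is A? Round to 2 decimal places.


Volume of A = 2 L
Volume of B = 19 L
Total volume = 2 + 19 = 21 L
Percentage of A = (2/21) * 100
= 9.52%

9.52


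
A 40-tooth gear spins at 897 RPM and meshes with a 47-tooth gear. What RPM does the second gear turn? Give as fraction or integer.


Gear ratio: teeth_A * RPM_A = teeth_B * RPM_B
40 * 897 = 47 * RPM_B
35880 = 47 * RPM_B
RPM_B = 35880 / 47
RPM_B = 35880/47

35880/47


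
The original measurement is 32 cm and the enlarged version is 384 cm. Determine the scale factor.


Original length = 32 cm
Scaled length = 384 cm
Scale factor = 384 / 32
= 12

12


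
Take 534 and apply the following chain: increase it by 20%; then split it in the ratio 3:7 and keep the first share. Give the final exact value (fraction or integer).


Start with 534.
Step 1: Increase by 20%: 534 * 120/100 = 3204/5
Step 2: Split 3:7, first share = 3204/5 * 3/10 = 4806/25
Final result = 4806/25

4806/25


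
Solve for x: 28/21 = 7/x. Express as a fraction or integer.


Setting up: 28/21 = 7/x
Cross multiply: 28 * x = 21 * 7
28x = 147
x = 147/28
x = 21/4

21/4


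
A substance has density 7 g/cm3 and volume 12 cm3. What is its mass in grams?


Using mass = density * volume
Density = 7 g/cm3
Volume = 12 cm3
Mass = 7 * 12
= 84 g

84


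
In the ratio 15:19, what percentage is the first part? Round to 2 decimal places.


Total parts = 15 + 19 = 34
First part fraction = 15/34
Percentage = (15/34) * 100
= 0.441176 * 100
= 44.12%

44.12


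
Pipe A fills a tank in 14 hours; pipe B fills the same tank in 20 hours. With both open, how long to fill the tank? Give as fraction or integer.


Rate of A = 1/14 job per hour
Rate of B = 1/20 job per hour
Combined rate = 1/14 + 1/20
Find common denominator: (20 + 14)/(14*20) = 34/280
Combined rate = 17/140 job per hour
Time together = 1 / (17/140) = 140/17 hours

140/17


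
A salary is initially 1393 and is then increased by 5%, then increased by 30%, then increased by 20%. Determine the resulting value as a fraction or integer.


Start: 1393
Step 1: increase by 5% => multiply by 105/100
  1393 * 105/100 = 29253/20
Step 2: increase by 30% => multiply by 130/100
  29253/20 * 130/100 = 380289/200
Step 3: increase by 20% => multiply by 120/100
  380289/200 * 120/100 = 1140867/500
Final value = 1140867/500

1140867/500


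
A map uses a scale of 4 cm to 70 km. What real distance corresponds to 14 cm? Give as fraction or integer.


Map scale: 4 cm = 70 km
Measured distance on map = 14 cm
Set up proportion: 14 * 70 / 4
= 980 / 4
= 245 km

245


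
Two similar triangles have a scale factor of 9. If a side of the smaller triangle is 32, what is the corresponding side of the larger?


Similar triangles have proportional sides
Scale factor = 9
Smaller side = 32
Corresponding larger side = 32 * 9
= 288

288


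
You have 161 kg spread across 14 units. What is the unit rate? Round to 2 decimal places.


Total kg = 161
Number of units = 14
Unit rate = 161 / 14
= 11.50 kg per unit

11.50


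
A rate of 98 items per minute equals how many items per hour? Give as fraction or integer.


Converting from per minute to per hour
Rate = 98 items per minute
Multiply by 60: 98 * 60
= 5880 items per hour

5880


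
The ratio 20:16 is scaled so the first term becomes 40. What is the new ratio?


Original ratio: 20:16
First term target: 40
Scale factor = 40 / 20 = 2
Multiply second term: 16 * 2 = 32
Equivalent ratio = 40:32

40:32


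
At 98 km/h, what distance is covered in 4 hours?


Using distance = speed * time
Speed = 98 km/h
Time = 4 hours
Distance = 98 * 4
= 392 km

392


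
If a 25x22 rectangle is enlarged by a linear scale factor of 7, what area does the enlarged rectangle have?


Original dimensions: 25 x 22
Enlargement factor = 7
New width = 25 * 7 = 175
New height = 22 * 7 = 154
New area = 175 * 154 = 26950

26950


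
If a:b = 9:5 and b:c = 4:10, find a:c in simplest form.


Given a:b = 9:5 and b:c = 4:10
Make b consistent. Multiply first ratio by 4: a:b = 36:20
Multiply second ratio by 5: b:c = 20:50
Now b = 20 in both, so a:b:c = 36:20:50
Therefore a:c = 36:50
Simplify by GCD: a:c = 18:25

18:25


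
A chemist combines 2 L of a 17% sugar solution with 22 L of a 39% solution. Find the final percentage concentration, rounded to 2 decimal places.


Solute in mixture 1 = 17% of 2 L = 2*17/100 = 17/50 L
Solute in mixture 2 = 39% of 22 L = 22*39/100 = 429/50 L
Total solute = 17/50 + 429/50 = 223/25 L
Total volume = 2 + 22 = 24 L
Final concentration = 223/25/24 * 100 = 37.17%

37.17


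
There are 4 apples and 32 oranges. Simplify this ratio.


Find GCD(4, 32)
GCD = 4
Divide both by 4: 4/4 = 1, 32/4 = 8
Simplified ratio = 1:8

1:8


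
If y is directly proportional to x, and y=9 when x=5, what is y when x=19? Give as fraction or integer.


Direct proportion: y = kx
Find k: k = 9/5 = 9/5
Compute y at x=19: y = 9/5 * 19
y = 171/5

171/5


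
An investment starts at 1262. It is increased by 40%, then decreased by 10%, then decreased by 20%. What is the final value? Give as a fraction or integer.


Start: 1262
Step 1: increase by 40% => multiply by 140/100
  1262 * 140/100 = 8834/5
Step 2: decrease by 10% => multiply by 90/100
  8834/5 * 90/100 = 39753/25
Step 3: decrease by 20% => multiply by 80/100
  39753/25 * 80/100 = 159012/125
Final value = 159012/125

159012/125


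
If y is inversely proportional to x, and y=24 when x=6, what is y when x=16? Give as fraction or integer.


Inverse proportion: y = k/x
Find k: k = 6 * 24 = 144
Compute y at x=16: y = 144/16
y = 9

9


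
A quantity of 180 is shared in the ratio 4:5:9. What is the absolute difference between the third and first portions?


Total parts = 4 + 5 + 9 = 18
Value per part = 180 / 18 = 10
Shares: 4*10=40, 5*10=50, 9*10=90
Third share = 90, first share = 40
Difference = |90 - 40| = 50

50


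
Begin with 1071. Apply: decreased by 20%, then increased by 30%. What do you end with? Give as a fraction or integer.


Start: 1071
Step 1: decrease by 20% => multiply by 80/100
  1071 * 80/100 = 4284/5
Step 2: increase by 30% => multiply by 130/100
  4284/5 * 130/100 = 27846/25
Final value = 27846/25

27846/25


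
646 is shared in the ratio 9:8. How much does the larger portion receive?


Total parts = 9 + 8 = 17
Value per part = 646 / 17 = 38
First share = 9 * 38 = 342
Second share = 8 * 38 = 304
Larger share = 342

342


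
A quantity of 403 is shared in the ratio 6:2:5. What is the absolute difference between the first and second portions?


Total parts = 6 + 2 + 5 = 13
Value per part = 403 / 13 = 31
Shares: 6*31=186, 2*31=62, 5*31=155
First share = 186, second share = 62
Difference = |186 - 62| = 124

124


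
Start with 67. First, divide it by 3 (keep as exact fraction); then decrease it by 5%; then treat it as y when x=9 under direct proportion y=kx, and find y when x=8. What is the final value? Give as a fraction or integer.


Start with 67.
Step 1: Divide by 3: 67 / 3 = 67/3
Step 2: Decrease by 5%: 67/3 * 95/100 = 1273/60
Step 3: Direct prop: k = (1273/60)/9; new y = k*8 = 1273/60*8/9 = 2546/135
Final result = 2546/135

2546/135


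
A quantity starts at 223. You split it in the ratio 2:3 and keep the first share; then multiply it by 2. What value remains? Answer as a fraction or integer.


Start with 223.
Step 1: Split 2:3, first share = 223 * 2/5 = 446/5
Step 2: Multiply by 2: 446/5 * 2 = 892/5
Final result = 892/5

892/5


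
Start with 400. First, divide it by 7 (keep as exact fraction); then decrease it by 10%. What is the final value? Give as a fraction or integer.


Start with 400.
Step 1: Divide by 7: 400 / 7 = 400/7
Step 2: Decrease by 10%: 400/7 * 90/100 = 360/7
Final result = 360/7

360/7


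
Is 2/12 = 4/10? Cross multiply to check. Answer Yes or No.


Cross multiply to check 2/12 = 4/10
Left cross product: 2 * 10 = 20
Right cross product: 12 * 4 = 48
20 != 48
Not equal, so proportions differ => No

No


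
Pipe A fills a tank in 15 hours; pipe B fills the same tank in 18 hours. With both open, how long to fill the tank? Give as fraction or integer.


Rate of A = 1/15 job per hour
Rate of B = 1/18 job per hour
Combined rate = 1/15 + 1/18
Find common denominator: (18 + 15)/(15*18) = 33/270
Combined rate = 11/90 job per hour
Time together = 1 / (11/90) = 90/11 hours

90/11


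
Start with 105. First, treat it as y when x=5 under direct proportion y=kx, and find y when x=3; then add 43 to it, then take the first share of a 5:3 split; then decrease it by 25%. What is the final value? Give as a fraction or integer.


Start with 105.
Step 1: Direct prop: k = (105)/5; new y = k*3 = 105*3/5 = 63
Step 2: Add 43: 63+43=106; split 5:3 first = 106*5/8 = 265/4
Step 3: Decrease by 25%: 265/4 * 75/100 = 795/16
Final result = 795/16

795/16


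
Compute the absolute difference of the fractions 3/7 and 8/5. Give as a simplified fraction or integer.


Simplify: 3/7 = 3/7 and 8/5 = 8/5
Find common denominator: LCD = 35
Convert: 15/35 and 56/35
Difference = |15 - 56|/35 = 41/35
Simplified = 41/35

41/35


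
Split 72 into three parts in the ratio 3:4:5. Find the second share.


Ratio = 3:4:5
Total parts = 3 + 4 + 5 = 12
Value per part = 72 / 12 = 6
First share = 3 * 6 = 18
Middle share = 4 * 6 = 24
Third share = 5 * 6 = 30

24


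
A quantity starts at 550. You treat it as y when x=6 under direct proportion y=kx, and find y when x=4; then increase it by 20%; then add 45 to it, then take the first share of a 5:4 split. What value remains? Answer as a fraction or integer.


Start with 550.
Step 1: Direct prop: k = (550)/6; new y = k*4 = 550*4/6 = 1100/3
Step 2: Increase by 20%: 1100/3 * 120/100 = 440
Step 3: Add 45: 440+45=485; split 5:4 first = 485*5/9 = 2425/9
Final result = 2425/9

2425/9


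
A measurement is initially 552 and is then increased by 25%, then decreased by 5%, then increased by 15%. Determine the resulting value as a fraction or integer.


Start: 552
Step 1: increase by 25% => multiply by 125/100
  552 * 125/100 = 690
Step 2: decrease by 5% => multiply by 95/100
  690 * 95/100 = 1311/2
Step 3: increase by 15% => multiply by 115/100
  1311/2 * 115/100 = 30153/40
Final value = 30153/40

30153/40


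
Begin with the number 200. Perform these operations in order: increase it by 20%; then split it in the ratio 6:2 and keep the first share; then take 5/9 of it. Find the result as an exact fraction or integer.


Start with 200.
Step 1: Increase by 20%: 200 * 120/100 = 240
Step 2: Split 6:2, first share = 240 * 6/8 = 180
Step 3: Take 5/9: 180 * 5/9 = 100
Final result = 100

100


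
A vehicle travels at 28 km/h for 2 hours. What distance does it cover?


Using distance = speed * time
Speed = 28 km/h
Time = 2 hours
Distance = 28 * 2
= 56 km

56


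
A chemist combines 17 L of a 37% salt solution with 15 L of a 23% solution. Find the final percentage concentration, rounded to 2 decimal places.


Solute in mixture 1 = 37% of 17 L = 17*37/100 = 629/100 L
Solute in mixture 2 = 23% of 15 L = 15*23/100 = 69/20 L
Total solute = 629/100 + 69/20 = 487/50 L
Total volume = 17 + 15 = 32 L
Final concentration = 487/50/32 * 100 = 30.44%

30.44


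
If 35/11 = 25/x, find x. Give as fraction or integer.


Setting up: 35/11 = 25/x
Cross multiply: 35 * x = 11 * 25
35x = 275
x = 275/35
x = 55/7

55/7


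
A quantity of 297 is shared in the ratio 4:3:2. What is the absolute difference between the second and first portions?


Total parts = 4 + 3 + 2 = 9
Value per part = 297 / 9 = 33
Shares: 4*33=132, 3*33=99, 2*33=66
Second share = 99, first share = 132
Difference = |99 - 132| = 33

33


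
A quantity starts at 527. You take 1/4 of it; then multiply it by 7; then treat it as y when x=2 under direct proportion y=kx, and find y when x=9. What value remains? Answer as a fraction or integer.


Start with 527.
Step 1: Take 1/4: 527 * 1/4 = 527/4
Step 2: Multiply by 7: 527/4 * 7 = 3689/4
Step 3: Direct prop: k = (3689/4)/2; new y = k*9 = 3689/4*9/2 = 33201/8
Final result = 33201/8

33201/8


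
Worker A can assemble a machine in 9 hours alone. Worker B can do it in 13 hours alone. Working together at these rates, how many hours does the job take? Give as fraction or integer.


Rate of A = 1/9 job per hour
Rate of B = 1/13 job per hour
Combined rate = 1/9 + 1/13
Find common denominator: (13 + 9)/(9*13) = 22/117
Combined rate = 22/117 job per hour
Time together = 1 / (22/117) = 117/22 hours

117/22


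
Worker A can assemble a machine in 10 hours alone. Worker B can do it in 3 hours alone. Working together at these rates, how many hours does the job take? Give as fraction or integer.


Rate of A = 1/10 job per hour
Rate of B = 1/3 job per hour
Combined rate = 1/10 + 1/3
Find common denominator: (3 + 10)/(10*3) = 13/30
Combined rate = 13/30 job per hour
Time together = 1 / (13/30) = 30/13 hours

30/13


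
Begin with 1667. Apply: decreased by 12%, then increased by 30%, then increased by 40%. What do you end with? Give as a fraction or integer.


Start: 1667
Step 1: decrease by 12% => multiply by 88/100
  1667 * 88/100 = 36674/25
Step 2: increase by 30% => multiply by 130/100
  36674/25 * 130/100 = 238381/125
Step 3: increase by 40% => multiply by 140/100
  238381/125 * 140/100 = 1668667/625
Final value = 1668667/625

1668667/625


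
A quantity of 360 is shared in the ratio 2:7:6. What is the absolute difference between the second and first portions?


Total parts = 2 + 7 + 6 = 15
Value per part = 360 / 15 = 24
Shares: 2*24=48, 7*24=168, 6*24=144
Second share = 168, first share = 48
Difference = |168 - 48| = 120

120


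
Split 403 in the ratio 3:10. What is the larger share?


Total parts = 3 + 10 = 13
Value per part = 403 / 13 = 31
First share = 3 * 31 = 93
Second share = 10 * 31 = 310
Larger share = 310

310


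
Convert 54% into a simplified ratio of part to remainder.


Part = 54%, Remainder = 46%
Ratio = 54:46
GCD(54, 46) = 2
Simplify: 27:23 = 27:23

27:23


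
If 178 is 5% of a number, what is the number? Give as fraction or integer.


Given: 178 is 5% of the whole
Set up: 178 = 5/100 * whole
whole = 178 * 100 / 5
whole = 17800 / 5
whole = 3560

3560


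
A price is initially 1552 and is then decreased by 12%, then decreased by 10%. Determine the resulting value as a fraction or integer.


Start: 1552
Step 1: decrease by 12% => multiply by 88/100
  1552 * 88/100 = 34144/25
Step 2: decrease by 10% => multiply by 90/100
  34144/25 * 90/100 = 153648/125
Final value = 153648/125

153648/125


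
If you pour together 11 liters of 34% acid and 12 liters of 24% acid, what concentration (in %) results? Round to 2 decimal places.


Solute in mixture 1 = 34% of 11 L = 11*34/100 = 187/50 L
Solute in mixture 2 = 24% of 12 L = 12*24/100 = 72/25 L
Total solute = 187/50 + 72/25 = 331/50 L
Total volume = 11 + 12 = 23 L
Final concentration = 331/50/23 * 100 = 28.78%

28.78


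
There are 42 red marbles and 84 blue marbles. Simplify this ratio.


Find GCD(42, 84)
GCD = 42
Divide both by 42: 42/42 = 1, 84/42 = 2
Simplified ratio = 1:2

1:2


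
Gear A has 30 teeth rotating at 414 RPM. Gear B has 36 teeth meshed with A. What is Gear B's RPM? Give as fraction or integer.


Gear ratio: teeth_A * RPM_A = teeth_B * RPM_B
30 * 414 = 36 * RPM_B
12420 = 36 * RPM_B
RPM_B = 12420 / 36
RPM_B = 345

345


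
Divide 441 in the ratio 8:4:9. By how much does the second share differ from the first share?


Total parts = 8 + 4 + 9 = 21
Value per part = 441 / 21 = 21
Shares: 8*21=168, 4*21=84, 9*21=189
Second share = 84, first share = 168
Difference = |84 - 168| = 84

84


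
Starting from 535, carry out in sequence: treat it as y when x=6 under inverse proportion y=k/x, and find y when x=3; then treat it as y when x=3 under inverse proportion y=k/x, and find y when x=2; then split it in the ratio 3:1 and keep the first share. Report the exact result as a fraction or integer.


Start with 535.
Step 1: Inverse prop: k = (535)*6; new y = k/3 = 535*6/3 = 1070
Step 2: Inverse prop: k = (1070)*3; new y = k/2 = 1070*3/2 = 1605
Step 3: Split 3:1, first share = 1605 * 3/4 = 4815/4
Final result = 4815/4

4815/4


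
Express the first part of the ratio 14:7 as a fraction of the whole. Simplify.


Total parts = 14 + 7 = 21
First part fraction = 14/21
Simplify: 14/21 = 2/3

2/3


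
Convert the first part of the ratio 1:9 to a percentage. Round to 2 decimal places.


Total parts = 1 + 9 = 10
First part fraction = 1/10
Percentage = (1/10) * 100
= 0.1 * 100
= 10.00%

10.00


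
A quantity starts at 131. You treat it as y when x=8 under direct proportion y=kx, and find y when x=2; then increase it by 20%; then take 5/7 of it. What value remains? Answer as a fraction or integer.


Start with 131.
Step 1: Direct prop: k = (131)/8; new y = k*2 = 131*2/8 = 131/4
Step 2: Increase by 20%: 131/4 * 120/100 = 393/10
Step 3: Take 5/7: 393/10 * 5/7 = 393/14
Final result = 393/14

393/14


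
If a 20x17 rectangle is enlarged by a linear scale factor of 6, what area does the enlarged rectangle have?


Original dimensions: 20 x 17
Enlargement factor = 6
New width = 20 * 6 = 120
New height = 17 * 6 = 102
New area = 120 * 102 = 12240

12240


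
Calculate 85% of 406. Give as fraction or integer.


Compute 85% of 406
Convert percentage: 85% = 85/100
Multiply: 406 * 85/100
= 34510/100
= 3451/10

3451/10


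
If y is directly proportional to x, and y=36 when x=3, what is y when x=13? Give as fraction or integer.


Direct proportion: y = kx
Find k: k = 36/3 = 12
Compute y at x=13: y = 12 * 13
y = 156

156


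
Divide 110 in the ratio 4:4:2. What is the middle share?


Ratio = 4:4:2
Total parts = 4 + 4 + 2 = 10
Value per part = 110 / 10 = 11
First share = 4 * 11 = 44
Middle share = 4 * 11 = 44
Third share = 2 * 11 = 22

44


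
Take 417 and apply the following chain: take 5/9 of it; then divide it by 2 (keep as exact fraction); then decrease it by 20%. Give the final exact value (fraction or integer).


Start with 417.
Step 1: Take 5/9: 417 * 5/9 = 695/3
Step 2: Divide by 2: 695/3 / 2 = 695/6
Step 3: Decrease by 20%: 695/6 * 80/100 = 278/3
Final result = 278/3

278/3


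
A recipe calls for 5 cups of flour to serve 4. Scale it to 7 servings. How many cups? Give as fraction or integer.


Original: 5 cups for 4 servings
Target servings = 7
Scaling factor = 7/4
New amount = 5 * 7/4
= 35/4
= 35/4 cups

35/4


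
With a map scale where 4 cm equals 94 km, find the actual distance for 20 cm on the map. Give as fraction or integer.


Map scale: 4 cm = 94 km
Measured distance on map = 20 cm
Set up proportion: 20 * 94 / 4
= 1880 / 4
= 470 km

470


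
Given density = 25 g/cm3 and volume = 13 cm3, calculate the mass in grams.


Using mass = density * volume
Density = 25 g/cm3
Volume = 13 cm3
Mass = 25 * 13
= 325 g

325


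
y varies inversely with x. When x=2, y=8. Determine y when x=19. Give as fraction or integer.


Inverse proportion: y = k/x
Find k: k = 2 * 8 = 16
Compute y at x=19: y = 16/19
y = 16/19

16/19


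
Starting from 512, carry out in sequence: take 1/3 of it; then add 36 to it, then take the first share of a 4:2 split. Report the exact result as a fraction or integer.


Start with 512.
Step 1: Take 1/3: 512 * 1/3 = 512/3
Step 2: Add 36: 512/3+36=620/3; split 4:2 first = 620/3*4/6 = 1240/9
Final result = 1240/9

1240/9


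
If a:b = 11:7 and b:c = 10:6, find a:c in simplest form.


Given a:b = 11:7 and b:c = 10:6
Make b consistent. Multiply first ratio by 10: a:b = 110:70
Multiply second ratio by 7: b:c = 70:42
Now b = 70 in both, so a:b:c = 110:70:42
Therefore a:c = 110:42
Simplify by GCD: a:c = 55:21

55:21


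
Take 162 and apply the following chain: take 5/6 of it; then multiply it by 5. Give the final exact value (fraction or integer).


Start with 162.
Step 1: Take 5/6: 162 * 5/6 = 135
Step 2: Multiply by 5: 135 * 5 = 675
Final result = 675

675


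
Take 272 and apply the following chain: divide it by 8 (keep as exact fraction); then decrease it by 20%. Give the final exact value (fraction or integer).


Start with 272.
Step 1: Divide by 8: 272 / 8 = 34
Step 2: Decrease by 20%: 34 * 80/100 = 136/5
Final result = 136/5

136/5


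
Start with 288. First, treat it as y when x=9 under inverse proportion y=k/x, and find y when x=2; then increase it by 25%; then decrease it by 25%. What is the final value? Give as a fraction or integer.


Start with 288.
Step 1: Inverse prop: k = (288)*9; new y = k/2 = 288*9/2 = 1296
Step 2: Increase by 25%: 1296 * 125/100 = 1620
Step 3: Decrease by 25%: 1620 * 75/100 = 1215
Final result = 1215

1215


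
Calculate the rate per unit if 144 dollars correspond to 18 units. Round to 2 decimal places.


Total dollars = 144
Number of units = 18
Unit rate = 144 / 18
= 8 dollars per unit

8


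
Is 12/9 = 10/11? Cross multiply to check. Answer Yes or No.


Cross multiply to check 12/9 = 10/11
Left cross product: 12 * 11 = 132
Right cross product: 9 * 10 = 90
132 != 90
Not equal, so proportions differ => No

No


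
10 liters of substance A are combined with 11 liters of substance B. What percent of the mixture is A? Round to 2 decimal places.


Volume of A = 10 L
Volume of B = 11 L
Total volume = 10 + 11 = 21 L
Percentage of A = (10/21) * 100
= 47.62%

47.62


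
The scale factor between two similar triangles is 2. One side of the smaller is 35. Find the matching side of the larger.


Similar triangles have proportional sides
Scale factor = 2
Smaller side = 35
Corresponding larger side = 35 * 2
= 70

70


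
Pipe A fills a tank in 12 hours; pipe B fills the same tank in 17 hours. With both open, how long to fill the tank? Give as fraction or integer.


Rate of A = 1/12 job per hour
Rate of B = 1/17 job per hour
Combined rate = 1/12 + 1/17
Find common denominator: (17 + 12)/(12*17) = 29/204
Combined rate = 29/204 job per hour
Time together = 1 / (29/204) = 204/29 hours

204/29


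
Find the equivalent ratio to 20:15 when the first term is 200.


Original ratio: 20:15
First term target: 200
Scale factor = 200 / 20 = 10
Multiply second term: 15 * 10 = 150
Equivalent ratio = 200:150

200:150


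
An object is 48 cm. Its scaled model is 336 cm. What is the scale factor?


Original length = 48 cm
Scaled length = 336 cm
Scale factor = 336 / 48
= 7

7


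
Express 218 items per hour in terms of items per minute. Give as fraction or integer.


Converting from per hour to per minute
Rate = 218 items per hour
Divide by 60: 218/60
= 109/30 items per minute

109/30


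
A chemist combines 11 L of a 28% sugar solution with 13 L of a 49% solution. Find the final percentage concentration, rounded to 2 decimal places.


Solute in mixture 1 = 28% of 11 L = 11*28/100 = 77/25 L
Solute in mixture 2 = 49% of 13 L = 13*49/100 = 637/100 L
Total solute = 77/25 + 637/100 = 189/20 L
Total volume = 11 + 13 = 24 L
Final concentration = 189/20/24 * 100 = 39.38%

39.38


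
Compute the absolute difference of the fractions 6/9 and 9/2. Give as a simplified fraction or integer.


Simplify: 6/9 = 2/3 and 9/2 = 9/2
Find common denominator: LCD = 6
Convert: 4/6 and 27/6
Difference = |4 - 27|/6 = 23/6
Simplified = 23/6

23/6


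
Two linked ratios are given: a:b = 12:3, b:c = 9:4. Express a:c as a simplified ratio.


Given a:b = 12:3 and b:c = 9:4
Make b consistent. Multiply first ratio by 9: a:b = 108:27
Multiply second ratio by 3: b:c = 27:12
Now b = 27 in both, so a:b:c = 108:27:12
Therefore a:c = 108:12
Simplify by GCD: a:c = 9:1

9:1


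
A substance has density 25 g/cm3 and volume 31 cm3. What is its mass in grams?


Using mass = density * volume
Density = 25 g/cm3
Volume = 31 cm3
Mass = 25 * 31
= 775 g

775


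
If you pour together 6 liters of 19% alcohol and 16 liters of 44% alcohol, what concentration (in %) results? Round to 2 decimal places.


Solute in mixture 1 = 19% of 6 L = 6*19/100 = 57/50 L
Solute in mixture 2 = 44% of 16 L = 16*44/100 = 176/25 L
Total solute = 57/50 + 176/25 = 409/50 L
Total volume = 6 + 16 = 22 L
Final concentration = 409/50/22 * 100 = 37.18%

37.18


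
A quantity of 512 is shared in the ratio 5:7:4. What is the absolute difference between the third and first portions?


Total parts = 5 + 7 + 4 = 16
Value per part = 512 / 16 = 32
Shares: 5*32=160, 7*32=224, 4*32=128
Third share = 128, first share = 160
Difference = |128 - 160| = 32

32


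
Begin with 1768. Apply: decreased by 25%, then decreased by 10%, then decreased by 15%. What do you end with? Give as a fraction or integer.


Start: 1768
Step 1: decrease by 25% => multiply by 75/100
  1768 * 75/100 = 1326
Step 2: decrease by 10% => multiply by 90/100
  1326 * 90/100 = 5967/5
Step 3: decrease by 15% => multiply by 85/100
  5967/5 * 85/100 = 101439/100
Final value = 101439/100

101439/100


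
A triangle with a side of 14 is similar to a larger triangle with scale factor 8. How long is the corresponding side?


Similar triangles have proportional sides
Scale factor = 8
Smaller side = 14
Corresponding larger side = 14 * 8
= 112

112


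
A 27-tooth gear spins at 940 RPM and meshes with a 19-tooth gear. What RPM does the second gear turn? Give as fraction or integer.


Gear ratio: teeth_A * RPM_A = teeth_B * RPM_B
27 * 940 = 19 * RPM_B
25380 = 19 * RPM_B
RPM_B = 25380 / 19
RPM_B = 25380/19

25380/19


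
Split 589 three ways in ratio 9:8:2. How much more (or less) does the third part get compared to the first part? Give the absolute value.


Total parts = 9 + 8 + 2 = 19
Value per part = 589 / 19 = 31
Shares: 9*31=279, 8*31=248, 2*31=62
Third share = 62, first share = 279
Difference = |62 - 279| = 217

217


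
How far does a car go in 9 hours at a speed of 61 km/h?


Using distance = speed * time
Speed = 61 km/h
Time = 9 hours
Distance = 61 * 9
= 549 km

549


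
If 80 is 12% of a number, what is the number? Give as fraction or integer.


Given: 80 is 12% of the whole
Set up: 80 = 12/100 * whole
whole = 80 * 100 / 12
whole = 8000 / 12
whole = 2000/3

2000/3


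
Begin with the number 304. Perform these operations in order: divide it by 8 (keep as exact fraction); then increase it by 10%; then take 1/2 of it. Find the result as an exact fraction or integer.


Start with 304.
Step 1: Divide by 8: 304 / 8 = 38
Step 2: Increase by 10%: 38 * 110/100 = 209/5
Step 3: Take 1/2: 209/5 * 1/2 = 209/10
Final result = 209/10

209/10


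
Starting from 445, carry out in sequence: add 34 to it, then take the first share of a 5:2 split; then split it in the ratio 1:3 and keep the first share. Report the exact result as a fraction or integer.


Start with 445.
Step 1: Add 34: 445+34=479; split 5:2 first = 479*5/7 = 2395/7
Step 2: Split 1:3, first share = 2395/7 * 1/4 = 2395/28
Final result = 2395/28

2395/28


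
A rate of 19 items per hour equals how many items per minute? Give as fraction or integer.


Converting from per hour to per minute
Rate = 19 items per hour
Divide by 60: 19/60
= 19/60 items per minute

19/60


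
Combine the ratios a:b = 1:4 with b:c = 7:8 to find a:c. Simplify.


Given a:b = 1:4 and b:c = 7:8
Make b consistent. Multiply first ratio by 7: a:b = 7:28
Multiply second ratio by 4: b:c = 28:32
Now b = 28 in both, so a:b:c = 7:28:32
Therefore a:c = 7:32
Simplify by GCD: a:c = 7:32

7:32


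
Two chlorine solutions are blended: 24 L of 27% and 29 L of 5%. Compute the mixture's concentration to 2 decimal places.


Solute in mixture 1 = 27% of 24 L = 24*27/100 = 162/25 L
Solute in mixture 2 = 5% of 29 L = 29*5/100 = 29/20 L
Total solute = 162/25 + 29/20 = 793/100 L
Total volume = 24 + 29 = 53 L
Final concentration = 793/100/53 * 100 = 14.96%

14.96


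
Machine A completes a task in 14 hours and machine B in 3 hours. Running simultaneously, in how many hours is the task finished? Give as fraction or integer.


Rate of A = 1/14 job per hour
Rate of B = 1/3 job per hour
Combined rate = 1/14 + 1/3
Find common denominator: (3 + 14)/(14*3) = 17/42
Combined rate = 17/42 job per hour
Time together = 1 / (17/42) = 42/17 hours

42/17


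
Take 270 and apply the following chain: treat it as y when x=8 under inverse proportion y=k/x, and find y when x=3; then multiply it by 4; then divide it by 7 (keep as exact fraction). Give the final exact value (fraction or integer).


Start with 270.
Step 1: Inverse prop: k = (270)*8; new y = k/3 = 270*8/3 = 720
Step 2: Multiply by 4: 720 * 4 = 2880
Step 3: Divide by 7: 2880 / 7 = 2880/7
Final result = 2880/7

2880/7


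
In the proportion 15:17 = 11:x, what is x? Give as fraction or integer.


Setting up: 15/17 = 11/x
Cross multiply: 15 * x = 17 * 11
15x = 187
x = 187/15
x = 187/15

187/15


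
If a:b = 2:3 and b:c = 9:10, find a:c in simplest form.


Given a:b = 2:3 and b:c = 9:10
Make b consistent. Multiply first ratio by 9: a:b = 18:27
Multiply second ratio by 3: b:c = 27:30
Now b = 27 in both, so a:b:c = 18:27:30
Therefore a:c = 18:30
Simplify by GCD: a:c = 3:5

3:5


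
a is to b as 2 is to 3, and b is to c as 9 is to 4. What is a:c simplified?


Given a:b = 2:3 and b:c = 9:4
Make b consistent. Multiply first ratio by 9: a:b = 18:27
Multiply second ratio by 3: b:c = 27:12
Now b = 27 in both, so a:b:c = 18:27:12
Therefore a:c = 18:12
Simplify by GCD: a:c = 3:2

3:2


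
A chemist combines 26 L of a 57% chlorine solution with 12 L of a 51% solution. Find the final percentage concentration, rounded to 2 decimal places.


Solute in mixture 1 = 57% of 26 L = 26*57/100 = 741/50 L
Solute in mixture 2 = 51% of 12 L = 12*51/100 = 153/25 L
Total solute = 741/50 + 153/25 = 1047/50 L
Total volume = 26 + 12 = 38 L
Final concentration = 1047/50/38 * 100 = 55.11%

55.11


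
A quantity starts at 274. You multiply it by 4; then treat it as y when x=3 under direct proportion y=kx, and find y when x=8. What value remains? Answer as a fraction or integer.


Start with 274.
Step 1: Multiply by 4: 274 * 4 = 1096
Step 2: Direct prop: k = (1096)/3; new y = k*8 = 1096*8/3 = 8768/3
Final result = 8768/3

8768/3


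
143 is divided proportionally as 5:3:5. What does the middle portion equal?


Ratio = 5:3:5
Total parts = 5 + 3 + 5 = 13
Value per part = 143 / 13 = 11
First share = 5 * 11 = 55
Middle share = 3 * 11 = 33
Third share = 5 * 11 = 55

33


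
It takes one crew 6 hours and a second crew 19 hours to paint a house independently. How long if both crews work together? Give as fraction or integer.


Rate of A = 1/6 job per hour
Rate of B = 1/19 job per hour
Combined rate = 1/6 + 1/19
Find common denominator: (19 + 6)/(6*19) = 25/114
Combined rate = 25/114 job per hour
Time together = 1 / (25/114) = 114/25 hours

114/25


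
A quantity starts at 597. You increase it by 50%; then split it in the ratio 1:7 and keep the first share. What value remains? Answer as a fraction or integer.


Start with 597.
Step 1: Increase by 50%: 597 * 150/100 = 1791/2
Step 2: Split 1:7, first share = 1791/2 * 1/8 = 1791/16
Final result = 1791/16

1791/16


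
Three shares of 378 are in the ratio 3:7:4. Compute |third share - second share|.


Total parts = 3 + 7 + 4 = 14
Value per part = 378 / 14 = 27
Shares: 3*27=81, 7*27=189, 4*27=108
Third share = 108, second share = 189
Difference = |108 - 189| = 81

81


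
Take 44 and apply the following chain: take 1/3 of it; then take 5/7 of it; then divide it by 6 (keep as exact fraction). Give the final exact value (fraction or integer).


Start with 44.
Step 1: Take 1/3: 44 * 1/3 = 44/3
Step 2: Take 5/7: 44/3 * 5/7 = 220/21
Step 3: Divide by 6: 220/21 / 6 = 110/63
Final result = 110/63

110/63


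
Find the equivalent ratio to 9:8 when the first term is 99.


Original ratio: 9:8
First term target: 99
Scale factor = 99 / 9 = 11
Multiply second term: 8 * 11 = 88
Equivalent ratio = 99:88

99:88


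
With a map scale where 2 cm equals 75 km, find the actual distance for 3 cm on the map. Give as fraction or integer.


Map scale: 2 cm = 75 km
Measured distance on map = 3 cm
Set up proportion: 3 * 75 / 2
= 225 / 2
= 225/2 km

225/2


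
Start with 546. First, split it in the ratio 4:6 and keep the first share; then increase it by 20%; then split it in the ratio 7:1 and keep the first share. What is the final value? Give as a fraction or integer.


Start with 546.
Step 1: Split 4:6, first share = 546 * 4/10 = 1092/5
Step 2: Increase by 20%: 1092/5 * 120/100 = 6552/25
Step 3: Split 7:1, first share = 6552/25 * 7/8 = 5733/25
Final result = 5733/25

5733/25


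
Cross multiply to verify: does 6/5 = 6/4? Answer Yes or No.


Cross multiply to check 6/5 = 6/4
Left cross product: 6 * 4 = 24
Right cross product: 5 * 6 = 30
24 != 30
Not equal, so proportions differ => No

No
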